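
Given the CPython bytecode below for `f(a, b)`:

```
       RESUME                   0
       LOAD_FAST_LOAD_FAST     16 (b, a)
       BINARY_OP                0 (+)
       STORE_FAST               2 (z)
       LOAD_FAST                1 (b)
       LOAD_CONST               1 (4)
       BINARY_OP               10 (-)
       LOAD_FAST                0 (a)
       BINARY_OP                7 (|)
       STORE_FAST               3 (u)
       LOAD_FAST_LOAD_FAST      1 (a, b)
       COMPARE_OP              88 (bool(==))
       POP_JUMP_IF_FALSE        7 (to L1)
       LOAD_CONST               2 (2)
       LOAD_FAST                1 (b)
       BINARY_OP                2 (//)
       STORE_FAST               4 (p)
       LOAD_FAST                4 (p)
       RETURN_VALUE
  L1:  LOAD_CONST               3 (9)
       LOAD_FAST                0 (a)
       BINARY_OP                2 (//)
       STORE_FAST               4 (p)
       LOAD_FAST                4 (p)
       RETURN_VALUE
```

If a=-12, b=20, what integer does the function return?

-1

LOAD_FAST_LOAD_FAST b,a → push 20,-12. Stack: [20, -12]
BINARY_OP + → 20 + -12 = 8. Stack: [8]
STORE_FAST z → z=8. Stack: []
LOAD_FAST b → push 20. Stack: [20]
LOAD_CONST → push 4. Stack: [20, 4]
BINARY_OP - → 20 - 4 = 16. Stack: [16]
LOAD_FAST a → push -12. Stack: [16, -12]
BINARY_OP | → 16 | -12 = -12. Stack: [-12]
STORE_FAST u → u=-12. Stack: []
LOAD_FAST_LOAD_FAST a,b → push -12,20. Stack: [-12, 20]
COMPARE_OP bool(==) → -12 vs 20 = False. Stack: [False]
POP_JUMP_IF_FALSE → pop False; jump. Stack: []
LOAD_CONST → push 9. Stack: [9]
LOAD_FAST a → push -12. Stack: [9, -12]
BINARY_OP // → 9 // -12 = -1. Stack: [-1]
STORE_FAST p → p=-1. Stack: []
LOAD_FAST p → push -1. Stack: [-1]
RETURN_VALUE → return -1.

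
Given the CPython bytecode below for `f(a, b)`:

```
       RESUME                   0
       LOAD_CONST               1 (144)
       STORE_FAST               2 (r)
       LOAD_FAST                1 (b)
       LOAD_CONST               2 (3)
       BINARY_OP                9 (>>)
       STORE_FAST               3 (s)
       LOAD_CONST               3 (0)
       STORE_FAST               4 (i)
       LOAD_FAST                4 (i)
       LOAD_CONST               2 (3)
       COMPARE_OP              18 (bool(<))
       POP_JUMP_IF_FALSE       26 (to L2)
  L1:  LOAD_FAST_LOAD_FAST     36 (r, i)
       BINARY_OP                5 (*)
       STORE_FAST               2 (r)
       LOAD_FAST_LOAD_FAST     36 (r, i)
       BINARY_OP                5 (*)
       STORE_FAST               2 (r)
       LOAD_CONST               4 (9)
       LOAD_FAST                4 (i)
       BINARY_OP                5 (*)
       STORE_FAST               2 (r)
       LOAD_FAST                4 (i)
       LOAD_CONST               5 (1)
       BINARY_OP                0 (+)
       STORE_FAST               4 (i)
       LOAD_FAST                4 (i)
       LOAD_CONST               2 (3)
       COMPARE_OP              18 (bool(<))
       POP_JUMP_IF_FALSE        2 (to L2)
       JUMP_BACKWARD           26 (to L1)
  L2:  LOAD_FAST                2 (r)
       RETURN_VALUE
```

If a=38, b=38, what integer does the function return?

LOAD_CONST → push 144
STORE_FAST r → r=144
LOAD_FAST b → push 38
LOAD_CONST → push 3
BINARY_OP >> → 38 >> 3 = 4
STORE_FAST s → s=4
LOAD_CONST → push 0
STORE_FAST i → i=0
LOAD_FAST i → push 0
LOAD_CONST → push 3
COMPARE_OP bool(<) → 0 vs 3 = True
POP_JUMP_IF_FALSE → pop True; no jump
LOAD_FAST_LOAD_FAST r,i → push 144,0
BINARY_OP * → 144 * 0 = 0
STORE_FAST r → r=0
LOAD_FAST_LOAD_FAST r,i → push 0,0
BINARY_OP * → 0 * 0 = 0
STORE_FAST r → r=0
LOAD_CONST → push 9
LOAD_FAST i → push 0
BINARY_OP * → 9 * 0 = 0
STORE_FAST r → r=0
LOAD_FAST i → push 0
LOAD_CONST → push 1
BINARY_OP + → 0 + 1 = 1
STORE_FAST i → i=1
LOAD_FAST i → push 1
LOAD_CONST → push 3
COMPARE_OP bool(<) → 1 vs 3 = True
POP_JUMP_IF_FALSE → pop True; no jump
LOAD_FAST_LOAD_FAST r,i → push 0,1
BINARY_OP * → 0 * 1 = 0
STORE_FAST r → r=0
LOAD_FAST_LOAD_FAST r,i → push 0,1
BINARY_OP * → 0 * 1 = 0
STORE_FAST r → r=0
LOAD_CONST → push 9
LOAD_FAST i → push 1
BINARY_OP * → 9 * 1 = 9
STORE_FAST r → r=9
LOAD_FAST i → push 1
LOAD_CONST → push 1
BINARY_OP + → 1 + 1 = 2
STORE_FAST i → i=2
LOAD_FAST i → push 2
LOAD_CONST → push 3
COMPARE_OP bool(<) → 2 vs 3 = True
POP_JUMP_IF_FALSE → pop True; no jump
LOAD_FAST_LOAD_FAST r,i → push 9,2
BINARY_OP * → 9 * 2 = 18
STORE_FAST r → r=18
LOAD_FAST_LOAD_FAST r,i → push 18,2
BINARY_OP * → 18 * 2 = 36
STORE_FAST r → r=36
LOAD_CONST → push 9
LOAD_FAST i → push 2
BINARY_OP * → 9 * 2 = 18
STORE_FAST r → r=18
LOAD_FAST i → push 2
LOAD_CONST → push 1
BINARY_OP + → 2 + 1 = 3
STORE_FAST i → i=3
LOAD_FAST i → push 3
LOAD_CONST → push 3
COMPARE_OP bool(<) → 3 vs 3 = False
POP_JUMP_IF_FALSE → pop False; jump
LOAD_FAST r → push 18
RETURN_VALUE → return 18.

18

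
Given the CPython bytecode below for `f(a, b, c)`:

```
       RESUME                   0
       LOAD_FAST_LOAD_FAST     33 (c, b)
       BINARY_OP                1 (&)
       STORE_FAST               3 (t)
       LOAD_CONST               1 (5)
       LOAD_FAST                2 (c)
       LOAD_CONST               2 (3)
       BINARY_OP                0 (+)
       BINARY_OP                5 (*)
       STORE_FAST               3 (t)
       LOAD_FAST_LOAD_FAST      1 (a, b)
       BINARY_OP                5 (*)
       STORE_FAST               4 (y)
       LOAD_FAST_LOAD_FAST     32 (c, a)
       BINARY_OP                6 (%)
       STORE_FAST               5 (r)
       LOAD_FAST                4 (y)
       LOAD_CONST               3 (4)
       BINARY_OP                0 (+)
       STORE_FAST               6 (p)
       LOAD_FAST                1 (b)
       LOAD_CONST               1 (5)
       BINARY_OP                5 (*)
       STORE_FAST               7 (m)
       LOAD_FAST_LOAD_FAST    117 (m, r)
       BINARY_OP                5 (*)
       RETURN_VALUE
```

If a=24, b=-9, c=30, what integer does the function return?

LOAD_FAST_LOAD_FAST c,b → push 30,-9. Stack: [30, -9]
BINARY_OP & → 30 & -9 = 22. Stack: [22]
STORE_FAST t → t=22. Stack: []
LOAD_CONST → push 5. Stack: [5]
LOAD_FAST c → push 30. Stack: [5, 30]
LOAD_CONST → push 3. Stack: [5, 30, 3]
BINARY_OP + → 30 + 3 = 33. Stack: [5, 33]
BINARY_OP * → 5 * 33 = 165. Stack: [165]
STORE_FAST t → t=165. Stack: []
LOAD_FAST_LOAD_FAST a,b → push 24,-9. Stack: [24, -9]
BINARY_OP * → 24 * -9 = -216. Stack: [-216]
STORE_FAST y → y=-216. Stack: []
LOAD_FAST_LOAD_FAST c,a → push 30,24. Stack: [30, 24]
BINARY_OP % → 30 % 24 = 6. Stack: [6]
STORE_FAST r → r=6. Stack: []
LOAD_FAST y → push -216. Stack: [-216]
LOAD_CONST → push 4. Stack: [-216, 4]
BINARY_OP + → -216 + 4 = -212. Stack: [-212]
STORE_FAST p → p=-212. Stack: []
LOAD_FAST b → push -9. Stack: [-9]
LOAD_CONST → push 5. Stack: [-9, 5]
BINARY_OP * → -9 * 5 = -45. Stack: [-45]
STORE_FAST m → m=-45. Stack: []
LOAD_FAST_LOAD_FAST m,r → push -45,6. Stack: [-45, 6]
BINARY_OP * → -45 * 6 = -270. Stack: [-270]
RETURN_VALUE → return -270.

-270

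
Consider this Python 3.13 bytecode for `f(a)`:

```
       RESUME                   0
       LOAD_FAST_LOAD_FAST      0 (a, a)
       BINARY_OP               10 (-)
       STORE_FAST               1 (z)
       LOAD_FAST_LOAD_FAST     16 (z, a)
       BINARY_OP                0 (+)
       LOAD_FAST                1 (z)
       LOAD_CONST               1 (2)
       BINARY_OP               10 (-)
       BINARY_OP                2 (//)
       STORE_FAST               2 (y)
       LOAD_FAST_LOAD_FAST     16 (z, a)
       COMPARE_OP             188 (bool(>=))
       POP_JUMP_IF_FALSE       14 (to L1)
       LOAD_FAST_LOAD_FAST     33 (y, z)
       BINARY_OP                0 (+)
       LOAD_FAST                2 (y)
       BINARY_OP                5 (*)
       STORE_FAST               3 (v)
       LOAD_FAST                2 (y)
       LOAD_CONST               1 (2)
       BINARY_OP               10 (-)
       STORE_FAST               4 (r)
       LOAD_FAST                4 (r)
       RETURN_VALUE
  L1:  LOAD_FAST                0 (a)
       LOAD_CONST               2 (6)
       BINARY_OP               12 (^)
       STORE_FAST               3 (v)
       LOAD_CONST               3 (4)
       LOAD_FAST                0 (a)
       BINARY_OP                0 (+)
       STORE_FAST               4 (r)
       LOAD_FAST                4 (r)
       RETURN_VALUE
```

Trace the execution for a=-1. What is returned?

LOAD_FAST_LOAD_FAST a,a → push -1,-1. Stack: [-1, -1]
BINARY_OP - → -1 - -1 = 0. Stack: [0]
STORE_FAST z → z=0. Stack: []
LOAD_FAST_LOAD_FAST z,a → push 0,-1. Stack: [0, -1]
BINARY_OP + → 0 + -1 = -1. Stack: [-1]
LOAD_FAST z → push 0. Stack: [-1, 0]
LOAD_CONST → push 2. Stack: [-1, 0, 2]
BINARY_OP - → 0 - 2 = -2. Stack: [-1, -2]
BINARY_OP // → -1 // -2 = 0. Stack: [0]
STORE_FAST y → y=0. Stack: []
LOAD_FAST_LOAD_FAST z,a → push 0,-1. Stack: [0, -1]
COMPARE_OP bool(>=) → 0 vs -1 = True. Stack: [True]
POP_JUMP_IF_FALSE → pop True; no jump. Stack: []
LOAD_FAST_LOAD_FAST y,z → push 0,0. Stack: [0, 0]
BINARY_OP + → 0 + 0 = 0. Stack: [0]
LOAD_FAST y → push 0. Stack: [0, 0]
BINARY_OP * → 0 * 0 = 0. Stack: [0]
STORE_FAST v → v=0. Stack: []
LOAD_FAST y → push 0. Stack: [0]
LOAD_CONST → push 2. Stack: [0, 2]
BINARY_OP - → 0 - 2 = -2. Stack: [-2]
STORE_FAST r → r=-2. Stack: []
LOAD_FAST r → push -2. Stack: [-2]
RETURN_VALUE → return -2.

-2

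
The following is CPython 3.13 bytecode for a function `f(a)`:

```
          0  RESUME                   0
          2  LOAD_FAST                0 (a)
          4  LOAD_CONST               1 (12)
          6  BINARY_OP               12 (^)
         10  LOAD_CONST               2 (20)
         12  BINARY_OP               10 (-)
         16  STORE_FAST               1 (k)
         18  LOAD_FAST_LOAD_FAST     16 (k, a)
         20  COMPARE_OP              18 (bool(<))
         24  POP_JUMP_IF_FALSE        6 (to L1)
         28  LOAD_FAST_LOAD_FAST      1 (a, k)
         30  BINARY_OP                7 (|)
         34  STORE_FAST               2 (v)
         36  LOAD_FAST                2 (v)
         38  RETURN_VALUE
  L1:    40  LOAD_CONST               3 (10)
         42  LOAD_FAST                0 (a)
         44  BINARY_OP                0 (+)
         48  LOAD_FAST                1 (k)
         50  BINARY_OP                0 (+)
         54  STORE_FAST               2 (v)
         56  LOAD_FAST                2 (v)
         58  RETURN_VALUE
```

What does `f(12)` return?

-20

LOAD_FAST a → push 12. Stack: [12]
LOAD_CONST → push 12. Stack: [12, 12]
BINARY_OP ^ → 12 ^ 12 = 0. Stack: [0]
LOAD_CONST → push 20. Stack: [0, 20]
BINARY_OP - → 0 - 20 = -20. Stack: [-20]
STORE_FAST k → k=-20. Stack: []
LOAD_FAST_LOAD_FAST k,a → push -20,12. Stack: [-20, 12]
COMPARE_OP bool(<) → -20 vs 12 = True. Stack: [True]
POP_JUMP_IF_FALSE → pop True; no jump. Stack: []
LOAD_FAST_LOAD_FAST a,k → push 12,-20. Stack: [12, -20]
BINARY_OP | → 12 | -20 = -20. Stack: [-20]
STORE_FAST v → v=-20. Stack: []
LOAD_FAST v → push -20. Stack: [-20]
RETURN_VALUE → return -20.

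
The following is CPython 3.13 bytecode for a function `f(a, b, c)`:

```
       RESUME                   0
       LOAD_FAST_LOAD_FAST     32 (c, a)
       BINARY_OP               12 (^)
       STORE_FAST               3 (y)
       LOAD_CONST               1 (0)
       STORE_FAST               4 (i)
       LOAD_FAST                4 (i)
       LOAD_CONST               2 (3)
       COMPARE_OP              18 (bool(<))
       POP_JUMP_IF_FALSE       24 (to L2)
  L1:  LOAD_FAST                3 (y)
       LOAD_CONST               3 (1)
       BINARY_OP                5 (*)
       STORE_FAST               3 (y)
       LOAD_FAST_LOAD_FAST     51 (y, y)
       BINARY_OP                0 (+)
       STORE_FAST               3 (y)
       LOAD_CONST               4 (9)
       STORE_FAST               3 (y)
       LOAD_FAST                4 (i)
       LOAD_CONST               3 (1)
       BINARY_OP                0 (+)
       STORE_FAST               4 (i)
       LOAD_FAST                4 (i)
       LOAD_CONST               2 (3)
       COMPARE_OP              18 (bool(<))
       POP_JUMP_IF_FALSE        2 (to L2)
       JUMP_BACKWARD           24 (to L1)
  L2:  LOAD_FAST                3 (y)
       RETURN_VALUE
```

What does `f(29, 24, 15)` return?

9

LOAD_FAST_LOAD_FAST c,a → push 15,29. Stack: [15, 29]
BINARY_OP ^ → 15 ^ 29 = 18. Stack: [18]
STORE_FAST y → y=18. Stack: []
LOAD_CONST → push 0. Stack: [0]
STORE_FAST i → i=0. Stack: []
LOAD_FAST i → push 0. Stack: [0]
LOAD_CONST → push 3. Stack: [0, 3]
COMPARE_OP bool(<) → 0 vs 3 = True. Stack: [True]
POP_JUMP_IF_FALSE → pop True; no jump. Stack: []
LOAD_FAST y → push 18. Stack: [18]
LOAD_CONST → push 1. Stack: [18, 1]
BINARY_OP * → 18 * 1 = 18. Stack: [18]
STORE_FAST y → y=18. Stack: []
LOAD_FAST_LOAD_FAST y,y → push 18,18. Stack: [18, 18]
BINARY_OP + → 18 + 18 = 36. Stack: [36]
STORE_FAST y → y=36. Stack: []
LOAD_CONST → push 9. Stack: [9]
STORE_FAST y → y=9. Stack: []
LOAD_FAST i → push 0. Stack: [0]
LOAD_CONST → push 1. Stack: [0, 1]
BINARY_OP + → 0 + 1 = 1. Stack: [1]
STORE_FAST i → i=1. Stack: []
LOAD_FAST i → push 1. Stack: [1]
LOAD_CONST → push 3. Stack: [1, 3]
COMPARE_OP bool(<) → 1 vs 3 = True. Stack: [True]
POP_JUMP_IF_FALSE → pop True; no jump. Stack: []
LOAD_FAST y → push 9. Stack: [9]
LOAD_CONST → push 1. Stack: [9, 1]
BINARY_OP * → 9 * 1 = 9. Stack: [9]
STORE_FAST y → y=9. Stack: []
LOAD_FAST_LOAD_FAST y,y → push 9,9. Stack: [9, 9]
BINARY_OP + → 9 + 9 = 18. Stack: [18]
STORE_FAST y → y=18. Stack: []
LOAD_CONST → push 9. Stack: [9]
STORE_FAST y → y=9. Stack: []
LOAD_FAST i → push 1. Stack: [1]
LOAD_CONST → push 1. Stack: [1, 1]
BINARY_OP + → 1 + 1 = 2. Stack: [2]
STORE_FAST i → i=2. Stack: []
LOAD_FAST i → push 2. Stack: [2]
LOAD_CONST → push 3. Stack: [2, 3]
COMPARE_OP bool(<) → 2 vs 3 = True. Stack: [True]
POP_JUMP_IF_FALSE → pop True; no jump. Stack: []
LOAD_FAST y → push 9. Stack: [9]
LOAD_CONST → push 1. Stack: [9, 1]
BINARY_OP * → 9 * 1 = 9. Stack: [9]
STORE_FAST y → y=9. Stack: []
LOAD_FAST_LOAD_FAST y,y → push 9,9. Stack: [9, 9]
BINARY_OP + → 9 + 9 = 18. Stack: [18]
STORE_FAST y → y=18. Stack: []
LOAD_CONST → push 9. Stack: [9]
STORE_FAST y → y=9. Stack: []
LOAD_FAST i → push 2. Stack: [2]
LOAD_CONST → push 1. Stack: [2, 1]
BINARY_OP + → 2 + 1 = 3. Stack: [3]
STORE_FAST i → i=3. Stack: []
LOAD_FAST i → push 3. Stack: [3]
LOAD_CONST → push 3. Stack: [3, 3]
COMPARE_OP bool(<) → 3 vs 3 = False. Stack: [False]
POP_JUMP_IF_FALSE → pop False; jump. Stack: []
LOAD_FAST y → push 9. Stack: [9]
RETURN_VALUE → return 9.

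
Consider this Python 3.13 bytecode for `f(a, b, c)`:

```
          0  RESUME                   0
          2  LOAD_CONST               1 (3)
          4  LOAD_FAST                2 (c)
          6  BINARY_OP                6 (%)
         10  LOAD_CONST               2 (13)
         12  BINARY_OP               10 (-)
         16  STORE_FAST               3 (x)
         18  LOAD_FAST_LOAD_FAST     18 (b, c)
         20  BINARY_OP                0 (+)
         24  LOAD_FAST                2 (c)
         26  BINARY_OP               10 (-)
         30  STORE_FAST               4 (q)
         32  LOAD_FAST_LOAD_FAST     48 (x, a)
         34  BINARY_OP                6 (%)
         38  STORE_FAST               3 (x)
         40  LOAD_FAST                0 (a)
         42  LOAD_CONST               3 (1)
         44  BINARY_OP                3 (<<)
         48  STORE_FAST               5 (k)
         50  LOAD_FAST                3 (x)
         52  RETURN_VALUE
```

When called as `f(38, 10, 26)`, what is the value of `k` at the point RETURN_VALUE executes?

76

LOAD_CONST → push 3. Stack: [3]
LOAD_FAST c → push 26. Stack: [3, 26]
BINARY_OP % → 3 % 26 = 3. Stack: [3]
LOAD_CONST → push 13. Stack: [3, 13]
BINARY_OP - → 3 - 13 = -10. Stack: [-10]
STORE_FAST x → x=-10. Stack: []
LOAD_FAST_LOAD_FAST b,c → push 10,26. Stack: [10, 26]
BINARY_OP + → 10 + 26 = 36. Stack: [36]
LOAD_FAST c → push 26. Stack: [36, 26]
BINARY_OP - → 36 - 26 = 10. Stack: [10]
STORE_FAST q → q=10. Stack: []
LOAD_FAST_LOAD_FAST x,a → push -10,38. Stack: [-10, 38]
BINARY_OP % → -10 % 38 = 28. Stack: [28]
STORE_FAST x → x=28. Stack: []
LOAD_FAST a → push 38. Stack: [38]
LOAD_CONST → push 1. Stack: [38, 1]
BINARY_OP << → 38 << 1 = 76. Stack: [76]
STORE_FAST k → k=76. Stack: []
LOAD_FAST x → push 28. Stack: [28]
RETURN_VALUE → return 28.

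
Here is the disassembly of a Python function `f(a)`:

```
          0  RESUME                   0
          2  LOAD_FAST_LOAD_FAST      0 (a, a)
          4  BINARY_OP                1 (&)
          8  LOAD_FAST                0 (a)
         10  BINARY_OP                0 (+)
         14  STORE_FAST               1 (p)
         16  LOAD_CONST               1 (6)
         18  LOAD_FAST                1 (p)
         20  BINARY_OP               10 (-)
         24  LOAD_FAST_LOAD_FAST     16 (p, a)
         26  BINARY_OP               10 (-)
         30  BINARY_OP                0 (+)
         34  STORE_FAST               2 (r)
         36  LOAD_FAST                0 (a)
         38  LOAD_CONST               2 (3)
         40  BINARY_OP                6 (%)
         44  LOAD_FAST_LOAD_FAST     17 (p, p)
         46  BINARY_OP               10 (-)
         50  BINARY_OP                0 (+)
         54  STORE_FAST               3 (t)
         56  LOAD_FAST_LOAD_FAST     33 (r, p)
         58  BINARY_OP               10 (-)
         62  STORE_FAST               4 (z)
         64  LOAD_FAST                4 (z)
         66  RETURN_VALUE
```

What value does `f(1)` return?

LOAD_FAST_LOAD_FAST a,a → push 1,1. Stack: [1, 1]
BINARY_OP & → 1 & 1 = 1. Stack: [1]
LOAD_FAST a → push 1. Stack: [1, 1]
BINARY_OP + → 1 + 1 = 2. Stack: [2]
STORE_FAST p → p=2. Stack: []
LOAD_CONST → push 6. Stack: [6]
LOAD_FAST p → push 2. Stack: [6, 2]
BINARY_OP - → 6 - 2 = 4. Stack: [4]
LOAD_FAST_LOAD_FAST p,a → push 2,1. Stack: [4, 2, 1]
BINARY_OP - → 2 - 1 = 1. Stack: [4, 1]
BINARY_OP + → 4 + 1 = 5. Stack: [5]
STORE_FAST r → r=5. Stack: []
LOAD_FAST a → push 1. Stack: [1]
LOAD_CONST → push 3. Stack: [1, 3]
BINARY_OP % → 1 % 3 = 1. Stack: [1]
LOAD_FAST_LOAD_FAST p,p → push 2,2. Stack: [1, 2, 2]
BINARY_OP - → 2 - 2 = 0. Stack: [1, 0]
BINARY_OP + → 1 + 0 = 1. Stack: [1]
STORE_FAST t → t=1. Stack: []
LOAD_FAST_LOAD_FAST r,p → push 5,2. Stack: [5, 2]
BINARY_OP - → 5 - 2 = 3. Stack: [3]
STORE_FAST z → z=3. Stack: []
LOAD_FAST z → push 3. Stack: [3]
RETURN_VALUE → return 3.

3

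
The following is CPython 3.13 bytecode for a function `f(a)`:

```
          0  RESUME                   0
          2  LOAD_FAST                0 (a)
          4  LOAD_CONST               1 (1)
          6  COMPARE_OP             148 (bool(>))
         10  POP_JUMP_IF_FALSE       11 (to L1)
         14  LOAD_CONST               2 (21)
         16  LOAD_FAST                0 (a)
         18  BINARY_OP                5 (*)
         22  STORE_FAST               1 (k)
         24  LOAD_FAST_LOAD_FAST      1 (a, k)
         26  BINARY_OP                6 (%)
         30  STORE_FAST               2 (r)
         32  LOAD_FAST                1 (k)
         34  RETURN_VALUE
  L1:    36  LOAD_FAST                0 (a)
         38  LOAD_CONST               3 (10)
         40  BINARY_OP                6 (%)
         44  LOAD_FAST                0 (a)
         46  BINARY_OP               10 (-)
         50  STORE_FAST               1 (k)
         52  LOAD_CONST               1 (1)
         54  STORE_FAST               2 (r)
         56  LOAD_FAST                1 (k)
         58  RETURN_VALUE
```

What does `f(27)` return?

567

LOAD_FAST a → push 27. Stack: [27]
LOAD_CONST → push 1. Stack: [27, 1]
COMPARE_OP bool(>) → 27 vs 1 = True. Stack: [True]
POP_JUMP_IF_FALSE → pop True; no jump. Stack: []
LOAD_CONST → push 21. Stack: [21]
LOAD_FAST a → push 27. Stack: [21, 27]
BINARY_OP * → 21 * 27 = 567. Stack: [567]
STORE_FAST k → k=567. Stack: []
LOAD_FAST_LOAD_FAST a,k → push 27,567. Stack: [27, 567]
BINARY_OP % → 27 % 567 = 27. Stack: [27]
STORE_FAST r → r=27. Stack: []
LOAD_FAST k → push 567. Stack: [567]
RETURN_VALUE → return 567.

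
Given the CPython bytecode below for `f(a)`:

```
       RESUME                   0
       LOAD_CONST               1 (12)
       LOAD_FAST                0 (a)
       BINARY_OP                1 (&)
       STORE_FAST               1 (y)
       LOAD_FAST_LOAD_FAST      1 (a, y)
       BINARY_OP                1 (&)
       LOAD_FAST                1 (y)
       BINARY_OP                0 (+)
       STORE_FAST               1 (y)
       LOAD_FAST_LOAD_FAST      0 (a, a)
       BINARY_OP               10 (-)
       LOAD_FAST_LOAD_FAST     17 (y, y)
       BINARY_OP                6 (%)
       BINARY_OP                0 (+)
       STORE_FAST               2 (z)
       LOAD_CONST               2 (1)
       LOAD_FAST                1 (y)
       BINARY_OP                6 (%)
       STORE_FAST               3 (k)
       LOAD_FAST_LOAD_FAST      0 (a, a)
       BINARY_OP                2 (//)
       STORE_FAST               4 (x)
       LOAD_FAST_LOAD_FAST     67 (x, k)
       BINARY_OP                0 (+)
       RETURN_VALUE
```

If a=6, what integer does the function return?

LOAD_CONST → push 12. Stack: [12]
LOAD_FAST a → push 6. Stack: [12, 6]
BINARY_OP & → 12 & 6 = 4. Stack: [4]
STORE_FAST y → y=4. Stack: []
LOAD_FAST_LOAD_FAST a,y → push 6,4. Stack: [6, 4]
BINARY_OP & → 6 & 4 = 4. Stack: [4]
LOAD_FAST y → push 4. Stack: [4, 4]
BINARY_OP + → 4 + 4 = 8. Stack: [8]
STORE_FAST y → y=8. Stack: []
LOAD_FAST_LOAD_FAST a,a → push 6,6. Stack: [6, 6]
BINARY_OP - → 6 - 6 = 0. Stack: [0]
LOAD_FAST_LOAD_FAST y,y → push 8,8. Stack: [0, 8, 8]
BINARY_OP % → 8 % 8 = 0. Stack: [0, 0]
BINARY_OP + → 0 + 0 = 0. Stack: [0]
STORE_FAST z → z=0. Stack: []
LOAD_CONST → push 1. Stack: [1]
LOAD_FAST y → push 8. Stack: [1, 8]
BINARY_OP % → 1 % 8 = 1. Stack: [1]
STORE_FAST k → k=1. Stack: []
LOAD_FAST_LOAD_FAST a,a → push 6,6. Stack: [6, 6]
BINARY_OP // → 6 // 6 = 1. Stack: [1]
STORE_FAST x → x=1. Stack: []
LOAD_FAST_LOAD_FAST x,k → push 1,1. Stack: [1, 1]
BINARY_OP + → 1 + 1 = 2. Stack: [2]
RETURN_VALUE → return 2.

2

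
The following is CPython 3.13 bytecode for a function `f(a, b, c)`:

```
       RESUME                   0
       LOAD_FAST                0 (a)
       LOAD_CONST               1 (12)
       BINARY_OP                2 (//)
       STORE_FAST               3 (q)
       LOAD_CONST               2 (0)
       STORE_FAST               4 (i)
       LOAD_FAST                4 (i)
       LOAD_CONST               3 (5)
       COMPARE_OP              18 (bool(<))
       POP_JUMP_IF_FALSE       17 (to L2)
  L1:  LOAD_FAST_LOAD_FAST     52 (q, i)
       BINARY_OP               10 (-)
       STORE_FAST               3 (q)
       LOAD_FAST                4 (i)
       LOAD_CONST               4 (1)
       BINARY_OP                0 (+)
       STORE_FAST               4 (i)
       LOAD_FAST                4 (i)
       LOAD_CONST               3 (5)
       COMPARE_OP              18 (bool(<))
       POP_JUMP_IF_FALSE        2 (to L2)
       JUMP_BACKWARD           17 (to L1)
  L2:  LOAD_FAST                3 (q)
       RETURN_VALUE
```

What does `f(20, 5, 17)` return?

LOAD_FAST a → push 20
LOAD_CONST → push 12
BINARY_OP // → 20 // 12 = 1
STORE_FAST q → q=1
LOAD_CONST → push 0
STORE_FAST i → i=0
LOAD_FAST i → push 0
LOAD_CONST → push 5
COMPARE_OP bool(<) → 0 vs 5 = True
POP_JUMP_IF_FALSE → pop True; no jump
LOAD_FAST_LOAD_FAST q,i → push 1,0
BINARY_OP - → 1 - 0 = 1
STORE_FAST q → q=1
LOAD_FAST i → push 0
LOAD_CONST → push 1
BINARY_OP + → 0 + 1 = 1
STORE_FAST i → i=1
LOAD_FAST i → push 1
LOAD_CONST → push 5
COMPARE_OP bool(<) → 1 vs 5 = True
POP_JUMP_IF_FALSE → pop True; no jump
LOAD_FAST_LOAD_FAST q,i → push 1,1
BINARY_OP - → 1 - 1 = 0
STORE_FAST q → q=0
LOAD_FAST i → push 1
LOAD_CONST → push 1
BINARY_OP + → 1 + 1 = 2
STORE_FAST i → i=2
LOAD_FAST i → push 2
LOAD_CONST → push 5
COMPARE_OP bool(<) → 2 vs 5 = True
POP_JUMP_IF_FALSE → pop True; no jump
LOAD_FAST_LOAD_FAST q,i → push 0,2
BINARY_OP - → 0 - 2 = -2
STORE_FAST q → q=-2
LOAD_FAST i → push 2
LOAD_CONST → push 1
BINARY_OP + → 2 + 1 = 3
STORE_FAST i → i=3
LOAD_FAST i → push 3
LOAD_CONST → push 5
COMPARE_OP bool(<) → 3 vs 5 = True
POP_JUMP_IF_FALSE → pop True; no jump
LOAD_FAST_LOAD_FAST q,i → push -2,3
BINARY_OP - → -2 - 3 = -5
STORE_FAST q → q=-5
LOAD_FAST i → push 3
LOAD_CONST → push 1
BINARY_OP + → 3 + 1 = 4
STORE_FAST i → i=4
LOAD_FAST i → push 4
LOAD_CONST → push 5
COMPARE_OP bool(<) → 4 vs 5 = True
POP_JUMP_IF_FALSE → pop True; no jump
LOAD_FAST_LOAD_FAST q,i → push -5,4
BINARY_OP - → -5 - 4 = -9
STORE_FAST q → q=-9
LOAD_FAST i → push 4
LOAD_CONST → push 1
BINARY_OP + → 4 + 1 = 5
STORE_FAST i → i=5
LOAD_FAST i → push 5
LOAD_CONST → push 5
COMPARE_OP bool(<) → 5 vs 5 = False
POP_JUMP_IF_FALSE → pop False; jump
LOAD_FAST q → push -9
RETURN_VALUE → return -9.

-9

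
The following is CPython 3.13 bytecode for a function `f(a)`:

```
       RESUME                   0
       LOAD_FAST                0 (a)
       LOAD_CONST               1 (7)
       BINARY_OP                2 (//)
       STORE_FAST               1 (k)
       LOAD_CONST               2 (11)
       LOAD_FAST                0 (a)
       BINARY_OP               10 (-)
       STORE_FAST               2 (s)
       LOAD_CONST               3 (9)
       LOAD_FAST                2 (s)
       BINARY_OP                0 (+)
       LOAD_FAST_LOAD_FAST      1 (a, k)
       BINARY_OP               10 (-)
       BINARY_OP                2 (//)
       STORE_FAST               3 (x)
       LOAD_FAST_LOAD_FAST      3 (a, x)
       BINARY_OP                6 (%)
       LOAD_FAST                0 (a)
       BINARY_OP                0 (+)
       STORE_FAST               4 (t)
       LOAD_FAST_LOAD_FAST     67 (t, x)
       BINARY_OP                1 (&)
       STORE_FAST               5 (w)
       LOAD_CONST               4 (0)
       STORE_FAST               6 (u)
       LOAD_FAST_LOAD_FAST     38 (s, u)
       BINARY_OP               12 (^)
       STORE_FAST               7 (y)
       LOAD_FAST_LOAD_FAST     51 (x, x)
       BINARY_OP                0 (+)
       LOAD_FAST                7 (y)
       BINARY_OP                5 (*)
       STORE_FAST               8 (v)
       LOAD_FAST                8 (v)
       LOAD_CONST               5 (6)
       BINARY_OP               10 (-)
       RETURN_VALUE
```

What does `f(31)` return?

LOAD_FAST a → push 31. Stack: [31]
LOAD_CONST → push 7. Stack: [31, 7]
BINARY_OP // → 31 // 7 = 4. Stack: [4]
STORE_FAST k → k=4. Stack: []
LOAD_CONST → push 11. Stack: [11]
LOAD_FAST a → push 31. Stack: [11, 31]
BINARY_OP - → 11 - 31 = -20. Stack: [-20]
STORE_FAST s → s=-20. Stack: []
LOAD_CONST → push 9. Stack: [9]
LOAD_FAST s → push -20. Stack: [9, -20]
BINARY_OP + → 9 + -20 = -11. Stack: [-11]
LOAD_FAST_LOAD_FAST a,k → push 31,4. Stack: [-11, 31, 4]
BINARY_OP - → 31 - 4 = 27. Stack: [-11, 27]
BINARY_OP // → -11 // 27 = -1. Stack: [-1]
STORE_FAST x → x=-1. Stack: []
LOAD_FAST_LOAD_FAST a,x → push 31,-1. Stack: [31, -1]
BINARY_OP % → 31 % -1 = 0. Stack: [0]
LOAD_FAST a → push 31. Stack: [0, 31]
BINARY_OP + → 0 + 31 = 31. Stack: [31]
STORE_FAST t → t=31. Stack: []
LOAD_FAST_LOAD_FAST t,x → push 31,-1. Stack: [31, -1]
BINARY_OP & → 31 & -1 = 31. Stack: [31]
STORE_FAST w → w=31. Stack: []
LOAD_CONST → push 0. Stack: [0]
STORE_FAST u → u=0. Stack: []
LOAD_FAST_LOAD_FAST s,u → push -20,0. Stack: [-20, 0]
BINARY_OP ^ → -20 ^ 0 = -20. Stack: [-20]
STORE_FAST y → y=-20. Stack: []
LOAD_FAST_LOAD_FAST x,x → push -1,-1. Stack: [-1, -1]
BINARY_OP + → -1 + -1 = -2. Stack: [-2]
LOAD_FAST y → push -20. Stack: [-2, -20]
BINARY_OP * → -2 * -20 = 40. Stack: [40]
STORE_FAST v → v=40. Stack: []
LOAD_FAST v → push 40. Stack: [40]
LOAD_CONST → push 6. Stack: [40, 6]
BINARY_OP - → 40 - 6 = 34. Stack: [34]
RETURN_VALUE → return 34.

34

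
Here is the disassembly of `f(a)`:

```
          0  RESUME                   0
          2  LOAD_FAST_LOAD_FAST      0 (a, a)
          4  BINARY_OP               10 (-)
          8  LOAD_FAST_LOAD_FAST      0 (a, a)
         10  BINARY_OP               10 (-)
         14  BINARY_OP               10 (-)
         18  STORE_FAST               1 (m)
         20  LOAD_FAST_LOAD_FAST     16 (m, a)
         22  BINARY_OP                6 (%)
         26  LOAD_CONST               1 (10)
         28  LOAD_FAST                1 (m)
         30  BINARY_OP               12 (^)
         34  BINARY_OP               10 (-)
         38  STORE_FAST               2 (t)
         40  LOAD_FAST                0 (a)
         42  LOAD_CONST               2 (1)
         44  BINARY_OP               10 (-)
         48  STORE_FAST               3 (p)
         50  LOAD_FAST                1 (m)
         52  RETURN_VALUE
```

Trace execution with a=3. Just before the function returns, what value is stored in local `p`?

2

LOAD_FAST_LOAD_FAST a,a → push 3,3. Stack: [3, 3]
BINARY_OP - → 3 - 3 = 0. Stack: [0]
LOAD_FAST_LOAD_FAST a,a → push 3,3. Stack: [0, 3, 3]
BINARY_OP - → 3 - 3 = 0. Stack: [0, 0]
BINARY_OP - → 0 - 0 = 0. Stack: [0]
STORE_FAST m → m=0. Stack: []
LOAD_FAST_LOAD_FAST m,a → push 0,3. Stack: [0, 3]
BINARY_OP % → 0 % 3 = 0. Stack: [0]
LOAD_CONST → push 10. Stack: [0, 10]
LOAD_FAST m → push 0. Stack: [0, 10, 0]
BINARY_OP ^ → 10 ^ 0 = 10. Stack: [0, 10]
BINARY_OP - → 0 - 10 = -10. Stack: [-10]
STORE_FAST t → t=-10. Stack: []
LOAD_FAST a → push 3. Stack: [3]
LOAD_CONST → push 1. Stack: [3, 1]
BINARY_OP - → 3 - 1 = 2. Stack: [2]
STORE_FAST p → p=2. Stack: []
LOAD_FAST m → push 0. Stack: [0]
RETURN_VALUE → return 0.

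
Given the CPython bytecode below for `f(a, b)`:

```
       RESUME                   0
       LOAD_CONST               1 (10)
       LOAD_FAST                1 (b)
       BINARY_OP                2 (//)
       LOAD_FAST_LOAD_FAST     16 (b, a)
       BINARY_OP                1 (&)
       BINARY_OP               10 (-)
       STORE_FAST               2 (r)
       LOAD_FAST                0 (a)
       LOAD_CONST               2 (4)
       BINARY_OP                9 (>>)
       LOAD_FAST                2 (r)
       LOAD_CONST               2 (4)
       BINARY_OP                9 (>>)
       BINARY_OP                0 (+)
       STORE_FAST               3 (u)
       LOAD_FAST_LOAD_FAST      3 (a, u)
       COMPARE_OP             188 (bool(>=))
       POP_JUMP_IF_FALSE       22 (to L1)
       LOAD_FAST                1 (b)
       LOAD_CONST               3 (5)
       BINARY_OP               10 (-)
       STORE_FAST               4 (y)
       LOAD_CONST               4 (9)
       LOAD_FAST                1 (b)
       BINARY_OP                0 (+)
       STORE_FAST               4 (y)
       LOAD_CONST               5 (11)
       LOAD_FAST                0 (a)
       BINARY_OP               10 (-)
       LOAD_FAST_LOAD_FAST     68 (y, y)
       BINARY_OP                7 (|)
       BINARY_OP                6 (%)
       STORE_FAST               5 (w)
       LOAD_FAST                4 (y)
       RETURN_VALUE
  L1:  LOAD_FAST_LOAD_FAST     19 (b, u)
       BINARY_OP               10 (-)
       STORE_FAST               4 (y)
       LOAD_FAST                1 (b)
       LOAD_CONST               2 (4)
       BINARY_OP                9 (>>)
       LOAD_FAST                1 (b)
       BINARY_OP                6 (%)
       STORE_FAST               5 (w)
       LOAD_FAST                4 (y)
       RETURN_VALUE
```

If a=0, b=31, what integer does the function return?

40

LOAD_CONST → push 10. Stack: [10]
LOAD_FAST b → push 31. Stack: [10, 31]
BINARY_OP // → 10 // 31 = 0. Stack: [0]
LOAD_FAST_LOAD_FAST b,a → push 31,0. Stack: [0, 31, 0]
BINARY_OP & → 31 & 0 = 0. Stack: [0, 0]
BINARY_OP - → 0 - 0 = 0. Stack: [0]
STORE_FAST r → r=0. Stack: []
LOAD_FAST a → push 0. Stack: [0]
LOAD_CONST → push 4. Stack: [0, 4]
BINARY_OP >> → 0 >> 4 = 0. Stack: [0]
LOAD_FAST r → push 0. Stack: [0, 0]
LOAD_CONST → push 4. Stack: [0, 0, 4]
BINARY_OP >> → 0 >> 4 = 0. Stack: [0, 0]
BINARY_OP + → 0 + 0 = 0. Stack: [0]
STORE_FAST u → u=0. Stack: []
LOAD_FAST_LOAD_FAST a,u → push 0,0. Stack: [0, 0]
COMPARE_OP bool(>=) → 0 vs 0 = True. Stack: [True]
POP_JUMP_IF_FALSE → pop True; no jump. Stack: []
LOAD_FAST b → push 31. Stack: [31]
LOAD_CONST → push 5. Stack: [31, 5]
BINARY_OP - → 31 - 5 = 26. Stack: [26]
STORE_FAST y → y=26. Stack: []
LOAD_CONST → push 9. Stack: [9]
LOAD_FAST b → push 31. Stack: [9, 31]
BINARY_OP + → 9 + 31 = 40. Stack: [40]
STORE_FAST y → y=40. Stack: []
LOAD_CONST → push 11. Stack: [11]
LOAD_FAST a → push 0. Stack: [11, 0]
BINARY_OP - → 11 - 0 = 11. Stack: [11]
LOAD_FAST_LOAD_FAST y,y → push 40,40. Stack: [11, 40, 40]
BINARY_OP | → 40 | 40 = 40. Stack: [11, 40]
BINARY_OP % → 11 % 40 = 11. Stack: [11]
STORE_FAST w → w=11. Stack: []
LOAD_FAST y → push 40. Stack: [40]
RETURN_VALUE → return 40.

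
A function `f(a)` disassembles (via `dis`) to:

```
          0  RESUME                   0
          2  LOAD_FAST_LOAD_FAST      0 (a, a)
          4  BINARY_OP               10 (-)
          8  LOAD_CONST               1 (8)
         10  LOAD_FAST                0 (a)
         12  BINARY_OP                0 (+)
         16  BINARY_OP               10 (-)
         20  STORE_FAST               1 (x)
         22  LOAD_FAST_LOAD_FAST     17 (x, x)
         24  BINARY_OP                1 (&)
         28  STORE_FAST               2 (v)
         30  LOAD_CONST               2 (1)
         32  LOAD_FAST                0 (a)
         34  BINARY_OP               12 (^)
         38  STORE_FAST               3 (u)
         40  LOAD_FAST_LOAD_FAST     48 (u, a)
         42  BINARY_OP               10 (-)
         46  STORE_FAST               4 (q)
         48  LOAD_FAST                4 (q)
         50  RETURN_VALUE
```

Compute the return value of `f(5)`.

-1

LOAD_FAST_LOAD_FAST a,a → push 5,5. Stack: [5, 5]
BINARY_OP - → 5 - 5 = 0. Stack: [0]
LOAD_CONST → push 8. Stack: [0, 8]
LOAD_FAST a → push 5. Stack: [0, 8, 5]
BINARY_OP + → 8 + 5 = 13. Stack: [0, 13]
BINARY_OP - → 0 - 13 = -13. Stack: [-13]
STORE_FAST x → x=-13. Stack: []
LOAD_FAST_LOAD_FAST x,x → push -13,-13. Stack: [-13, -13]
BINARY_OP & → -13 & -13 = -13. Stack: [-13]
STORE_FAST v → v=-13. Stack: []
LOAD_CONST → push 1. Stack: [1]
LOAD_FAST a → push 5. Stack: [1, 5]
BINARY_OP ^ → 1 ^ 5 = 4. Stack: [4]
STORE_FAST u → u=4. Stack: []
LOAD_FAST_LOAD_FAST u,a → push 4,5. Stack: [4, 5]
BINARY_OP - → 4 - 5 = -1. Stack: [-1]
STORE_FAST q → q=-1. Stack: []
LOAD_FAST q → push -1. Stack: [-1]
RETURN_VALUE → return -1.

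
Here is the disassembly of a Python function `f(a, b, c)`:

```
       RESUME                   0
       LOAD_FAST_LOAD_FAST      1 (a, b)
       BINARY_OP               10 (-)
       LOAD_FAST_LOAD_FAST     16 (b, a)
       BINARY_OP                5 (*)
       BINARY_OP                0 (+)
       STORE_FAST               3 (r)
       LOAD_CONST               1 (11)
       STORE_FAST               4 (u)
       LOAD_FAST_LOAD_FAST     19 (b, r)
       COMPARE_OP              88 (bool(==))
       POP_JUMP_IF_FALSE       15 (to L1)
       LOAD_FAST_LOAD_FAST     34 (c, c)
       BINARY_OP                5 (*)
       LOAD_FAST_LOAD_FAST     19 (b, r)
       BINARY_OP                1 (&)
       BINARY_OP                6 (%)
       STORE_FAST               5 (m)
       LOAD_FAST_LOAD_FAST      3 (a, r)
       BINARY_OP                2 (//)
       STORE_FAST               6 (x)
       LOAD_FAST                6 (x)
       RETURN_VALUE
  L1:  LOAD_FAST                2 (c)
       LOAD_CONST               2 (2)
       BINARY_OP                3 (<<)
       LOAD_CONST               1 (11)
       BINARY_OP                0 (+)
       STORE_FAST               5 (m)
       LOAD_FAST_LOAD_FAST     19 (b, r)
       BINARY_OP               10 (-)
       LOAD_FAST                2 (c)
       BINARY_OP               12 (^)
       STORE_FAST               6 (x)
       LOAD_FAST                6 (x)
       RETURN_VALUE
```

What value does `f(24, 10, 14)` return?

LOAD_FAST_LOAD_FAST a,b → push 24,10. Stack: [24, 10]
BINARY_OP - → 24 - 10 = 14. Stack: [14]
LOAD_FAST_LOAD_FAST b,a → push 10,24. Stack: [14, 10, 24]
BINARY_OP * → 10 * 24 = 240. Stack: [14, 240]
BINARY_OP + → 14 + 240 = 254. Stack: [254]
STORE_FAST r → r=254. Stack: []
LOAD_CONST → push 11. Stack: [11]
STORE_FAST u → u=11. Stack: []
LOAD_FAST_LOAD_FAST b,r → push 10,254. Stack: [10, 254]
COMPARE_OP bool(==) → 10 vs 254 = False. Stack: [False]
POP_JUMP_IF_FALSE → pop False; jump. Stack: []
LOAD_FAST c → push 14. Stack: [14]
LOAD_CONST → push 2. Stack: [14, 2]
BINARY_OP << → 14 << 2 = 56. Stack: [56]
LOAD_CONST → push 11. Stack: [56, 11]
BINARY_OP + → 56 + 11 = 67. Stack: [67]
STORE_FAST m → m=67. Stack: []
LOAD_FAST_LOAD_FAST b,r → push 10,254. Stack: [10, 254]
BINARY_OP - → 10 - 254 = -244. Stack: [-244]
LOAD_FAST c → push 14. Stack: [-244, 14]
BINARY_OP ^ → -244 ^ 14 = -254. Stack: [-254]
STORE_FAST x → x=-254. Stack: []
LOAD_FAST x → push -254. Stack: [-254]
RETURN_VALUE → return -254.

-254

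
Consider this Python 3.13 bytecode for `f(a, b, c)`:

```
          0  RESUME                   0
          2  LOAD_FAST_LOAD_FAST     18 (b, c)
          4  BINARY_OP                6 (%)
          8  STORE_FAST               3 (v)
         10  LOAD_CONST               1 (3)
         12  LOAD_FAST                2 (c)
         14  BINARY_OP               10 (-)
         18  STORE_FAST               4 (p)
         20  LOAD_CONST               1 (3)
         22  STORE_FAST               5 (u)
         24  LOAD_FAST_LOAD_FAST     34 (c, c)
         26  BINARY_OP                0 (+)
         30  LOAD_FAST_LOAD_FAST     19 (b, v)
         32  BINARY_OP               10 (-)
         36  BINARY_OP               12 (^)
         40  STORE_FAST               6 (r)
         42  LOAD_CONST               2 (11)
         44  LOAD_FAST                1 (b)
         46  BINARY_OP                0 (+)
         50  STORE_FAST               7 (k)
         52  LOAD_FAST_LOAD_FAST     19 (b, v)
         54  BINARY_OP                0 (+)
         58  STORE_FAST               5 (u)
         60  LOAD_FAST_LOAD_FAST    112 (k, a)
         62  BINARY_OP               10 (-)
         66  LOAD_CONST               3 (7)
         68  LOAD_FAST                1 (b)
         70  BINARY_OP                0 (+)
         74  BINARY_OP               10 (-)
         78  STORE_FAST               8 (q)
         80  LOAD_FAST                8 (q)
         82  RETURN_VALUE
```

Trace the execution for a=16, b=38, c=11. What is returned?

LOAD_FAST_LOAD_FAST b,c → push 38,11. Stack: [38, 11]
BINARY_OP % → 38 % 11 = 5. Stack: [5]
STORE_FAST v → v=5. Stack: []
LOAD_CONST → push 3. Stack: [3]
LOAD_FAST c → push 11. Stack: [3, 11]
BINARY_OP - → 3 - 11 = -8. Stack: [-8]
STORE_FAST p → p=-8. Stack: []
LOAD_CONST → push 3. Stack: [3]
STORE_FAST u → u=3. Stack: []
LOAD_FAST_LOAD_FAST c,c → push 11,11. Stack: [11, 11]
BINARY_OP + → 11 + 11 = 22. Stack: [22]
LOAD_FAST_LOAD_FAST b,v → push 38,5. Stack: [22, 38, 5]
BINARY_OP - → 38 - 5 = 33. Stack: [22, 33]
BINARY_OP ^ → 22 ^ 33 = 55. Stack: [55]
STORE_FAST r → r=55. Stack: []
LOAD_CONST → push 11. Stack: [11]
LOAD_FAST b → push 38. Stack: [11, 38]
BINARY_OP + → 11 + 38 = 49. Stack: [49]
STORE_FAST k → k=49. Stack: []
LOAD_FAST_LOAD_FAST b,v → push 38,5. Stack: [38, 5]
BINARY_OP + → 38 + 5 = 43. Stack: [43]
STORE_FAST u → u=43. Stack: []
LOAD_FAST_LOAD_FAST k,a → push 49,16. Stack: [49, 16]
BINARY_OP - → 49 - 16 = 33. Stack: [33]
LOAD_CONST → push 7. Stack: [33, 7]
LOAD_FAST b → push 38. Stack: [33, 7, 38]
BINARY_OP + → 7 + 38 = 45. Stack: [33, 45]
BINARY_OP - → 33 - 45 = -12. Stack: [-12]
STORE_FAST q → q=-12. Stack: []
LOAD_FAST q → push -12. Stack: [-12]
RETURN_VALUE → return -12.

-12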